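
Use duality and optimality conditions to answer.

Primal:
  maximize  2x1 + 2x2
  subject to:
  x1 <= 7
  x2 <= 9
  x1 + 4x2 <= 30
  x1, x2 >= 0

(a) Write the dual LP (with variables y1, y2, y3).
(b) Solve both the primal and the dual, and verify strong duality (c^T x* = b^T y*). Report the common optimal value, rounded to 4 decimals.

The standard primal-dual pair for 'max c^T x s.t. A x <= b, x >= 0' is:
  Dual:  min b^T y  s.t.  A^T y >= c,  y >= 0.

So the dual LP is:
  minimize  7y1 + 9y2 + 30y3
  subject to:
    y1 + y3 >= 2
    y2 + 4y3 >= 2
    y1, y2, y3 >= 0

Solving the primal: x* = (7, 5.75).
  primal value c^T x* = 25.5.
Solving the dual: y* = (1.5, 0, 0.5).
  dual value b^T y* = 25.5.
Strong duality: c^T x* = b^T y*. Confirmed.

25.5


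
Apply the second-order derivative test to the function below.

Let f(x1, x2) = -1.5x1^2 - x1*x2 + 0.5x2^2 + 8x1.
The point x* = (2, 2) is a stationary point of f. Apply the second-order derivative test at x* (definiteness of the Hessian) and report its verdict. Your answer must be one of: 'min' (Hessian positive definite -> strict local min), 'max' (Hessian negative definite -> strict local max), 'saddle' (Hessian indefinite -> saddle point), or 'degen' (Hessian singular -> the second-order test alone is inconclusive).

Compute the Hessian H = grad^2 f:
  H = [[-3, -1], [-1, 1]]
Verify stationarity: grad f(x*) = H x* + g = (0, 0).
Eigenvalues of H: -3.2361, 1.2361.
Eigenvalues have mixed signs, so H is indefinite -> x* is a saddle point.

saddle


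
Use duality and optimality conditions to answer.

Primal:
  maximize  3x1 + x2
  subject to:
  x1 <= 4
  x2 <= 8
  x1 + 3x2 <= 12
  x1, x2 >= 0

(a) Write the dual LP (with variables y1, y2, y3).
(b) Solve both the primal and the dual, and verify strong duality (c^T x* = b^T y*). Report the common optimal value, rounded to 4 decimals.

The standard primal-dual pair for 'max c^T x s.t. A x <= b, x >= 0' is:
  Dual:  min b^T y  s.t.  A^T y >= c,  y >= 0.

So the dual LP is:
  minimize  4y1 + 8y2 + 12y3
  subject to:
    y1 + y3 >= 3
    y2 + 3y3 >= 1
    y1, y2, y3 >= 0

Solving the primal: x* = (4, 2.6667).
  primal value c^T x* = 14.6667.
Solving the dual: y* = (2.6667, 0, 0.3333).
  dual value b^T y* = 14.6667.
Strong duality: c^T x* = b^T y*. Confirmed.

14.6667


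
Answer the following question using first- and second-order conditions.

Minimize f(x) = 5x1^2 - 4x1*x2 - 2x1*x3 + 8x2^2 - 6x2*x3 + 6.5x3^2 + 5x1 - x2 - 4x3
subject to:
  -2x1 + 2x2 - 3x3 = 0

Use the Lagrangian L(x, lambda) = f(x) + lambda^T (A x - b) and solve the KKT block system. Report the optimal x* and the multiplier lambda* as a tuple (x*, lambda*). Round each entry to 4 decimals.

Form the Lagrangian:
  L(x, lambda) = (1/2) x^T Q x + c^T x + lambda^T (A x - b)
Stationarity (grad_x L = 0): Q x + c + A^T lambda = 0.
Primal feasibility: A x = b.

This gives the KKT block system:
  [ Q   A^T ] [ x     ]   [-c ]
  [ A    0  ] [ lambda ] = [ b ]

Solving the linear system:
  x*      = (-0.3908, 0.0644, 0.3035)
  lambda* = (0.1135)
  f(x*)   = -1.6163

x* = (-0.3908, 0.0644, 0.3035), lambda* = (0.1135)


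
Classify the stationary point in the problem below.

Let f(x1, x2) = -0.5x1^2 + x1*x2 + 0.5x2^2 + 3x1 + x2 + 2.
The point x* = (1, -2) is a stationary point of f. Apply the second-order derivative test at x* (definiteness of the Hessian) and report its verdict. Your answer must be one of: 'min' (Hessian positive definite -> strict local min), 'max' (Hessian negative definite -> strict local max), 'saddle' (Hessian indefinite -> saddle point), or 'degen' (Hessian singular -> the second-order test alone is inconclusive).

Compute the Hessian H = grad^2 f:
  H = [[-1, 1], [1, 1]]
Verify stationarity: grad f(x*) = H x* + g = (0, 0).
Eigenvalues of H: -1.4142, 1.4142.
Eigenvalues have mixed signs, so H is indefinite -> x* is a saddle point.

saddle


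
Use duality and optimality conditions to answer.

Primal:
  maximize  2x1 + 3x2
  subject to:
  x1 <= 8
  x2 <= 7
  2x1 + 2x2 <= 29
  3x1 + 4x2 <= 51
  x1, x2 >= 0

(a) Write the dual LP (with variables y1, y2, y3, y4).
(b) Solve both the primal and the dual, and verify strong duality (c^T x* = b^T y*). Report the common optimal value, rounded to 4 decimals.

The standard primal-dual pair for 'max c^T x s.t. A x <= b, x >= 0' is:
  Dual:  min b^T y  s.t.  A^T y >= c,  y >= 0.

So the dual LP is:
  minimize  8y1 + 7y2 + 29y3 + 51y4
  subject to:
    y1 + 2y3 + 3y4 >= 2
    y2 + 2y3 + 4y4 >= 3
    y1, y2, y3, y4 >= 0

Solving the primal: x* = (7.5, 7).
  primal value c^T x* = 36.
Solving the dual: y* = (0, 1, 1, 0).
  dual value b^T y* = 36.
Strong duality: c^T x* = b^T y*. Confirmed.

36


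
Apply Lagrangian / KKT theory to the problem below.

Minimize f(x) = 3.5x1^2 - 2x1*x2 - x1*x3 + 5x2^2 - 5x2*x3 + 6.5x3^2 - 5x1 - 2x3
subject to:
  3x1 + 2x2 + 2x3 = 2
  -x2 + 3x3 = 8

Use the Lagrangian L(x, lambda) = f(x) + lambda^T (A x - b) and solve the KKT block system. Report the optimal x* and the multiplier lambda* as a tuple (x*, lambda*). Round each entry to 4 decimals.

Form the Lagrangian:
  L(x, lambda) = (1/2) x^T Q x + c^T x + lambda^T (A x - b)
Stationarity (grad_x L = 0): Q x + c + A^T lambda = 0.
Primal feasibility: A x = b.

This gives the KKT block system:
  [ Q   A^T ] [ x     ]   [-c ]
  [ A    0  ] [ lambda ] = [ b ]

Solving the linear system:
  x*      = (-0.4178, -0.78, 2.4067)
  lambda* = (2.9237, -13.1506)
  f(x*)   = 48.3164

x* = (-0.4178, -0.78, 2.4067), lambda* = (2.9237, -13.1506)


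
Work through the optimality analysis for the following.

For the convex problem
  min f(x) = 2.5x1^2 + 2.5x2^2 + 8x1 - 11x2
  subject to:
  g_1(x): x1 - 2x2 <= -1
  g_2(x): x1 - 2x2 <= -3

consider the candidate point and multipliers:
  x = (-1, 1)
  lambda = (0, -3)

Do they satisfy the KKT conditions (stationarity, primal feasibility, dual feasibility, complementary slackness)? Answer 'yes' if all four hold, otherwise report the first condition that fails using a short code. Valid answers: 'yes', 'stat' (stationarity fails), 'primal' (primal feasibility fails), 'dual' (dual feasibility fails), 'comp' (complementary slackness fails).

Gradient of f: grad f(x) = Q x + c = (3, -6)
Constraint values g_i(x) = a_i^T x - b_i:
  g_1((-1, 1)) = -2
  g_2((-1, 1)) = 0
Stationarity residual: grad f(x) + sum_i lambda_i a_i = (0, 0)
  -> stationarity OK
Primal feasibility (all g_i <= 0): OK
Dual feasibility (all lambda_i >= 0): FAILS
Complementary slackness (lambda_i * g_i(x) = 0 for all i): OK

Verdict: the first failing condition is dual_feasibility -> dual.

dual


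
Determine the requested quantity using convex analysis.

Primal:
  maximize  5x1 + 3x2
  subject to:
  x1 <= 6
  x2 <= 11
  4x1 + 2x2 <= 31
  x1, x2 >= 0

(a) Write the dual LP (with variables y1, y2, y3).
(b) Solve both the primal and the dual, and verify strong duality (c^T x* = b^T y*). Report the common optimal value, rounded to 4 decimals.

The standard primal-dual pair for 'max c^T x s.t. A x <= b, x >= 0' is:
  Dual:  min b^T y  s.t.  A^T y >= c,  y >= 0.

So the dual LP is:
  minimize  6y1 + 11y2 + 31y3
  subject to:
    y1 + 4y3 >= 5
    y2 + 2y3 >= 3
    y1, y2, y3 >= 0

Solving the primal: x* = (2.25, 11).
  primal value c^T x* = 44.25.
Solving the dual: y* = (0, 0.5, 1.25).
  dual value b^T y* = 44.25.
Strong duality: c^T x* = b^T y*. Confirmed.

44.25


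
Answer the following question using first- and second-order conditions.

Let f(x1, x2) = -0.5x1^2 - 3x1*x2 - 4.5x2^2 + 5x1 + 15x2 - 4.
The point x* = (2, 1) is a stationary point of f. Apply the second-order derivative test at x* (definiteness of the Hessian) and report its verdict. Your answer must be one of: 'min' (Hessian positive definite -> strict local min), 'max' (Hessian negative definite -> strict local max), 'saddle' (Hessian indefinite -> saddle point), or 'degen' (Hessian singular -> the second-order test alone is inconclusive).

Compute the Hessian H = grad^2 f:
  H = [[-1, -3], [-3, -9]]
Verify stationarity: grad f(x*) = H x* + g = (0, 0).
Eigenvalues of H: -10, 0.
H has a zero eigenvalue (singular; negative semidefinite but not definite), so H is neither positive definite, negative definite, nor indefinite. The second-order test alone is inconclusive -> degen.
(Indeed, f is constant along the null direction of H through x*, so x* is not a strict local extremum.)

degen


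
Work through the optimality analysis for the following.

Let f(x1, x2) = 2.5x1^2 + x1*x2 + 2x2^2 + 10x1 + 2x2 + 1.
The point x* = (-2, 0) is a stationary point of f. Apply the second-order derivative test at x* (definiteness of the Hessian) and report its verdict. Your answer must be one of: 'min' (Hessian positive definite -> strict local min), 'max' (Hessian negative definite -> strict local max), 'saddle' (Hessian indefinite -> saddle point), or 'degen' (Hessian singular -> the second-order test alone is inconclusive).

Compute the Hessian H = grad^2 f:
  H = [[5, 1], [1, 4]]
Verify stationarity: grad f(x*) = H x* + g = (0, 0).
Eigenvalues of H: 3.382, 5.618.
Both eigenvalues > 0, so H is positive definite -> x* is a strict local min.

min


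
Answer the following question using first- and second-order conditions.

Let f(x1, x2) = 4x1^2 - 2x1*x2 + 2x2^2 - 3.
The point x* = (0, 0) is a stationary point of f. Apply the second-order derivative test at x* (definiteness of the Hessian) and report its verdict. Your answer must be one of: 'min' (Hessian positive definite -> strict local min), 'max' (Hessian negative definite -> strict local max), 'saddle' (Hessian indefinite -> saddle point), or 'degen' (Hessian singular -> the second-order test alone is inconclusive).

Compute the Hessian H = grad^2 f:
  H = [[8, -2], [-2, 4]]
Verify stationarity: grad f(x*) = H x* + g = (0, 0).
Eigenvalues of H: 3.1716, 8.8284.
Both eigenvalues > 0, so H is positive definite -> x* is a strict local min.

min


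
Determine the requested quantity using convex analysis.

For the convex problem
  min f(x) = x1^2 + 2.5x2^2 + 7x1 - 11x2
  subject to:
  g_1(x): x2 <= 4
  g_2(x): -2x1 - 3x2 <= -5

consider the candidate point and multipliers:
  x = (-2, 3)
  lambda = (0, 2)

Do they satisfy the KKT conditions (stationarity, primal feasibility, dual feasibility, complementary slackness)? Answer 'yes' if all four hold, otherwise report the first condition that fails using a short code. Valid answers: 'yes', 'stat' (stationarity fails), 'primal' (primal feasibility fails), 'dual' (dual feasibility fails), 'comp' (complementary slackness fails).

Gradient of f: grad f(x) = Q x + c = (3, 4)
Constraint values g_i(x) = a_i^T x - b_i:
  g_1((-2, 3)) = -1
  g_2((-2, 3)) = 0
Stationarity residual: grad f(x) + sum_i lambda_i a_i = (-1, -2)
  -> stationarity FAILS
Primal feasibility (all g_i <= 0): OK
Dual feasibility (all lambda_i >= 0): OK
Complementary slackness (lambda_i * g_i(x) = 0 for all i): OK

Verdict: the first failing condition is stationarity -> stat.

stat


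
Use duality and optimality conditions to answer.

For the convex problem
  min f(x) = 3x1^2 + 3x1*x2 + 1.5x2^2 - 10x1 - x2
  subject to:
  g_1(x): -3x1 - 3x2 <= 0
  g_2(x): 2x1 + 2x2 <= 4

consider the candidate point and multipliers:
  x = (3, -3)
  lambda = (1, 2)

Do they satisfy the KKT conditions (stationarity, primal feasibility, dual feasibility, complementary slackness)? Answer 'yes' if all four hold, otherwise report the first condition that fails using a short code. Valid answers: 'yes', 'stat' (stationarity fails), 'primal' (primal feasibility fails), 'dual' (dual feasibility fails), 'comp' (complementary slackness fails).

Gradient of f: grad f(x) = Q x + c = (-1, -1)
Constraint values g_i(x) = a_i^T x - b_i:
  g_1((3, -3)) = 0
  g_2((3, -3)) = -4
Stationarity residual: grad f(x) + sum_i lambda_i a_i = (0, 0)
  -> stationarity OK
Primal feasibility (all g_i <= 0): OK
Dual feasibility (all lambda_i >= 0): OK
Complementary slackness (lambda_i * g_i(x) = 0 for all i): FAILS

Verdict: the first failing condition is complementary_slackness -> comp.

comp


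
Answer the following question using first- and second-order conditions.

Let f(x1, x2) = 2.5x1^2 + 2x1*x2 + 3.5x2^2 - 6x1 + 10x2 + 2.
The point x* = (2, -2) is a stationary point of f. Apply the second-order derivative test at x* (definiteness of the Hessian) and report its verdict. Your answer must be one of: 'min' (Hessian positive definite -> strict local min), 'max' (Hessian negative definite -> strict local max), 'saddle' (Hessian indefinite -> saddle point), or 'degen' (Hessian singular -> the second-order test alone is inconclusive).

Compute the Hessian H = grad^2 f:
  H = [[5, 2], [2, 7]]
Verify stationarity: grad f(x*) = H x* + g = (0, 0).
Eigenvalues of H: 3.7639, 8.2361.
Both eigenvalues > 0, so H is positive definite -> x* is a strict local min.

min


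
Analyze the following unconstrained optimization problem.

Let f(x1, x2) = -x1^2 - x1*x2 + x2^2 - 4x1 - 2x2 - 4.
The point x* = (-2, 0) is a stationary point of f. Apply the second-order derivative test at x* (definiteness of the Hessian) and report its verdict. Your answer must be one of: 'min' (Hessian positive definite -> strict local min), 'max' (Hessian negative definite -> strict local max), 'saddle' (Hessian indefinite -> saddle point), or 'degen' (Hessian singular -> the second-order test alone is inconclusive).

Compute the Hessian H = grad^2 f:
  H = [[-2, -1], [-1, 2]]
Verify stationarity: grad f(x*) = H x* + g = (0, 0).
Eigenvalues of H: -2.2361, 2.2361.
Eigenvalues have mixed signs, so H is indefinite -> x* is a saddle point.

saddle


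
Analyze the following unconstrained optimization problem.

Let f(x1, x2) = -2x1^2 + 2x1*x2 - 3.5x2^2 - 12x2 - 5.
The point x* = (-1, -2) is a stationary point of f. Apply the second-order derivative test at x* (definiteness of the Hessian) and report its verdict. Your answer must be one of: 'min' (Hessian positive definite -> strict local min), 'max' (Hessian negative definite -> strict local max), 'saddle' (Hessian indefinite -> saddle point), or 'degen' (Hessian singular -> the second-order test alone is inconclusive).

Compute the Hessian H = grad^2 f:
  H = [[-4, 2], [2, -7]]
Verify stationarity: grad f(x*) = H x* + g = (0, 0).
Eigenvalues of H: -8, -3.
Both eigenvalues < 0, so H is negative definite -> x* is a strict local max.

max


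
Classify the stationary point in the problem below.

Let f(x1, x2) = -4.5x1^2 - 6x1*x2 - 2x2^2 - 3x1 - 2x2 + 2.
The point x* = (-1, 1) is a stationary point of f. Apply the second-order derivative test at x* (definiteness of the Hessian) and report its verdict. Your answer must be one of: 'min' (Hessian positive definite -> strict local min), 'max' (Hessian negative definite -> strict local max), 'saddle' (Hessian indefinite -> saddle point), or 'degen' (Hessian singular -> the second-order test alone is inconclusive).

Compute the Hessian H = grad^2 f:
  H = [[-9, -6], [-6, -4]]
Verify stationarity: grad f(x*) = H x* + g = (0, 0).
Eigenvalues of H: -13, 0.
H has a zero eigenvalue (singular; negative semidefinite but not definite), so H is neither positive definite, negative definite, nor indefinite. The second-order test alone is inconclusive -> degen.
(Indeed, f is constant along the null direction of H through x*, so x* is not a strict local extremum.)

degen


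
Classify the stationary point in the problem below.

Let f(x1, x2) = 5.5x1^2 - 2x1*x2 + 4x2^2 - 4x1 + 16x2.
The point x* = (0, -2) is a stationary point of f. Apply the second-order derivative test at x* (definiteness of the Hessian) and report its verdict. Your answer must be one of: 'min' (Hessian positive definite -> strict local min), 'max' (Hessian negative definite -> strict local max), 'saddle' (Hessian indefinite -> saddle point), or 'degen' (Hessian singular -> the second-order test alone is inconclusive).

Compute the Hessian H = grad^2 f:
  H = [[11, -2], [-2, 8]]
Verify stationarity: grad f(x*) = H x* + g = (0, 0).
Eigenvalues of H: 7, 12.
Both eigenvalues > 0, so H is positive definite -> x* is a strict local min.

min


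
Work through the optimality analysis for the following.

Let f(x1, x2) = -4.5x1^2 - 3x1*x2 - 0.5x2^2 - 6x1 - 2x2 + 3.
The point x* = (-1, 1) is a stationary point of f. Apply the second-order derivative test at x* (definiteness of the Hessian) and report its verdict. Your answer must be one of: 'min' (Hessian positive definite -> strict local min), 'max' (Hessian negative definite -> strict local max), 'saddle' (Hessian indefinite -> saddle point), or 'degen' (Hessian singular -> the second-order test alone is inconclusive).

Compute the Hessian H = grad^2 f:
  H = [[-9, -3], [-3, -1]]
Verify stationarity: grad f(x*) = H x* + g = (0, 0).
Eigenvalues of H: -10, 0.
H has a zero eigenvalue (singular; negative semidefinite but not definite), so H is neither positive definite, negative definite, nor indefinite. The second-order test alone is inconclusive -> degen.
(Indeed, f is constant along the null direction of H through x*, so x* is not a strict local extremum.)

degen


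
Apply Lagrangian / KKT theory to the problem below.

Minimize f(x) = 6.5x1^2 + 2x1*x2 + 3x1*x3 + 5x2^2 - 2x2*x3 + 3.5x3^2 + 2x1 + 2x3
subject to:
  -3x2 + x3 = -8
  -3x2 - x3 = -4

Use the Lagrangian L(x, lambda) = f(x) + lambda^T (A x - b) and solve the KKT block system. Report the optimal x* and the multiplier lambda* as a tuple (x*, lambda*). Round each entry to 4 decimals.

Form the Lagrangian:
  L(x, lambda) = (1/2) x^T Q x + c^T x + lambda^T (A x - b)
Stationarity (grad_x L = 0): Q x + c + A^T lambda = 0.
Primal feasibility: A x = b.

This gives the KKT block system:
  [ Q   A^T ] [ x     ]   [-c ]
  [ A    0  ] [ lambda ] = [ b ]

Solving the linear system:
  x*      = (0, 2, -2)
  lambda* = (12, -4)
  f(x*)   = 38

x* = (0, 2, -2), lambda* = (12, -4)


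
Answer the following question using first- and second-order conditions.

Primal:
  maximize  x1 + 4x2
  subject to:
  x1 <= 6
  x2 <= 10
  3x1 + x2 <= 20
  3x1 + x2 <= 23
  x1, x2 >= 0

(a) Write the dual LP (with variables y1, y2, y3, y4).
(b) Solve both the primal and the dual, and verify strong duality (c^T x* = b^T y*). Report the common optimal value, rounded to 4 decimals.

The standard primal-dual pair for 'max c^T x s.t. A x <= b, x >= 0' is:
  Dual:  min b^T y  s.t.  A^T y >= c,  y >= 0.

So the dual LP is:
  minimize  6y1 + 10y2 + 20y3 + 23y4
  subject to:
    y1 + 3y3 + 3y4 >= 1
    y2 + y3 + y4 >= 4
    y1, y2, y3, y4 >= 0

Solving the primal: x* = (3.3333, 10).
  primal value c^T x* = 43.3333.
Solving the dual: y* = (0, 3.6667, 0.3333, 0).
  dual value b^T y* = 43.3333.
Strong duality: c^T x* = b^T y*. Confirmed.

43.3333


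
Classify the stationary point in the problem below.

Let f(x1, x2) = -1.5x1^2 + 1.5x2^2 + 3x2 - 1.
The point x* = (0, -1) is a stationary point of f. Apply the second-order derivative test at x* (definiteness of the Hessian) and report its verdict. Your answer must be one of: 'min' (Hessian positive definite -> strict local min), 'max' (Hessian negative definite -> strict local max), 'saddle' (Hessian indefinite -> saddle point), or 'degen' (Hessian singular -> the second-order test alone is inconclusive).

Compute the Hessian H = grad^2 f:
  H = [[-3, 0], [0, 3]]
Verify stationarity: grad f(x*) = H x* + g = (0, 0).
Eigenvalues of H: -3, 3.
Eigenvalues have mixed signs, so H is indefinite -> x* is a saddle point.

saddle


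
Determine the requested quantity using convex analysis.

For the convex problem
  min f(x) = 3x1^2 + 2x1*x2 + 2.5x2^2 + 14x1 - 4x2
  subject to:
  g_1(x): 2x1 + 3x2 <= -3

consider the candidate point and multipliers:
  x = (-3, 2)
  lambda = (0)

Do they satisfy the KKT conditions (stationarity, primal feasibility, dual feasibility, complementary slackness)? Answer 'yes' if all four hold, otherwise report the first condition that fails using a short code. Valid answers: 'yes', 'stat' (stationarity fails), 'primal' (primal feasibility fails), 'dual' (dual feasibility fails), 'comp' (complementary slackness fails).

Gradient of f: grad f(x) = Q x + c = (0, 0)
Constraint values g_i(x) = a_i^T x - b_i:
  g_1((-3, 2)) = 3
Stationarity residual: grad f(x) + sum_i lambda_i a_i = (0, 0)
  -> stationarity OK
Primal feasibility (all g_i <= 0): FAILS
Dual feasibility (all lambda_i >= 0): OK
Complementary slackness (lambda_i * g_i(x) = 0 for all i): OK

Verdict: the first failing condition is primal_feasibility -> primal.

primal


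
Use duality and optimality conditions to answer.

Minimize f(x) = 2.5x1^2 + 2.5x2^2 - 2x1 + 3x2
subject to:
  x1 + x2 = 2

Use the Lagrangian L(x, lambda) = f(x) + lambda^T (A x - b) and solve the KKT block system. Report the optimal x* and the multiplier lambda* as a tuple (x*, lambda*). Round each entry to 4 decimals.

Form the Lagrangian:
  L(x, lambda) = (1/2) x^T Q x + c^T x + lambda^T (A x - b)
Stationarity (grad_x L = 0): Q x + c + A^T lambda = 0.
Primal feasibility: A x = b.

This gives the KKT block system:
  [ Q   A^T ] [ x     ]   [-c ]
  [ A    0  ] [ lambda ] = [ b ]

Solving the linear system:
  x*      = (1.5, 0.5)
  lambda* = (-5.5)
  f(x*)   = 4.75

x* = (1.5, 0.5), lambda* = (-5.5)


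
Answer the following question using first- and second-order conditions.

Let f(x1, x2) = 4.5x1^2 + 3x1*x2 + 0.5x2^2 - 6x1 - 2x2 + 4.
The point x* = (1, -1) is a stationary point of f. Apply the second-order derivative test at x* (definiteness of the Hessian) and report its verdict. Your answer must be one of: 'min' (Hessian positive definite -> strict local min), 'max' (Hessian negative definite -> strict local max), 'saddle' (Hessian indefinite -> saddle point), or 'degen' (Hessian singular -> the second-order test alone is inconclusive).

Compute the Hessian H = grad^2 f:
  H = [[9, 3], [3, 1]]
Verify stationarity: grad f(x*) = H x* + g = (0, 0).
Eigenvalues of H: 0, 10.
H has a zero eigenvalue (singular; positive semidefinite but not definite), so H is neither positive definite, negative definite, nor indefinite. The second-order test alone is inconclusive -> degen.
(Indeed, f is constant along the null direction of H through x*, so x* is not a strict local extremum.)

degen


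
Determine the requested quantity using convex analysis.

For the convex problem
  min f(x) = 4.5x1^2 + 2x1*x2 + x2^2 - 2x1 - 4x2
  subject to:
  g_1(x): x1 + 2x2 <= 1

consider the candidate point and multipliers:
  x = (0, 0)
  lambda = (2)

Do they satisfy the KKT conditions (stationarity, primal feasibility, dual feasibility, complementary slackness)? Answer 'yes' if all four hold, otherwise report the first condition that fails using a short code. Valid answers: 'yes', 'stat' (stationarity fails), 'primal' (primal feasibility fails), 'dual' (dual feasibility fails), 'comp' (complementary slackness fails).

Gradient of f: grad f(x) = Q x + c = (-2, -4)
Constraint values g_i(x) = a_i^T x - b_i:
  g_1((0, 0)) = -1
Stationarity residual: grad f(x) + sum_i lambda_i a_i = (0, 0)
  -> stationarity OK
Primal feasibility (all g_i <= 0): OK
Dual feasibility (all lambda_i >= 0): OK
Complementary slackness (lambda_i * g_i(x) = 0 for all i): FAILS

Verdict: the first failing condition is complementary_slackness -> comp.

comp


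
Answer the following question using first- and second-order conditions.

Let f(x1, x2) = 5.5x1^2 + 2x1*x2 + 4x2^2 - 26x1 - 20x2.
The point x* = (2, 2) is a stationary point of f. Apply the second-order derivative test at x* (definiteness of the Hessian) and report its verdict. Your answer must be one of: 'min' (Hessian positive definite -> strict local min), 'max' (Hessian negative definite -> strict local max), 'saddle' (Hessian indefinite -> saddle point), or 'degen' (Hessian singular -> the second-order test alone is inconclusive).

Compute the Hessian H = grad^2 f:
  H = [[11, 2], [2, 8]]
Verify stationarity: grad f(x*) = H x* + g = (0, 0).
Eigenvalues of H: 7, 12.
Both eigenvalues > 0, so H is positive definite -> x* is a strict local min.

min


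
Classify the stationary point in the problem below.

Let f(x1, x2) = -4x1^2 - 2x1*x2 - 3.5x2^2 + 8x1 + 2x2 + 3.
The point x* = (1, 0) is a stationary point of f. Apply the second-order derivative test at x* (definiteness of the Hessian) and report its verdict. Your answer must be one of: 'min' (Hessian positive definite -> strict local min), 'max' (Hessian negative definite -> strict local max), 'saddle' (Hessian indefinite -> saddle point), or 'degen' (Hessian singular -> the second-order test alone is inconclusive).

Compute the Hessian H = grad^2 f:
  H = [[-8, -2], [-2, -7]]
Verify stationarity: grad f(x*) = H x* + g = (0, 0).
Eigenvalues of H: -9.5616, -5.4384.
Both eigenvalues < 0, so H is negative definite -> x* is a strict local max.

max


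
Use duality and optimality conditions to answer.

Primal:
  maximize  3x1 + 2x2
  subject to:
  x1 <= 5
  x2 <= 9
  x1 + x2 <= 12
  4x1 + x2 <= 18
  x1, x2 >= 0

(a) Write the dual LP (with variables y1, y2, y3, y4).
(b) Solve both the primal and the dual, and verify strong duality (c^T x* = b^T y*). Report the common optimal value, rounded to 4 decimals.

The standard primal-dual pair for 'max c^T x s.t. A x <= b, x >= 0' is:
  Dual:  min b^T y  s.t.  A^T y >= c,  y >= 0.

So the dual LP is:
  minimize  5y1 + 9y2 + 12y3 + 18y4
  subject to:
    y1 + y3 + 4y4 >= 3
    y2 + y3 + y4 >= 2
    y1, y2, y3, y4 >= 0

Solving the primal: x* = (2.25, 9).
  primal value c^T x* = 24.75.
Solving the dual: y* = (0, 1.25, 0, 0.75).
  dual value b^T y* = 24.75.
Strong duality: c^T x* = b^T y*. Confirmed.

24.75


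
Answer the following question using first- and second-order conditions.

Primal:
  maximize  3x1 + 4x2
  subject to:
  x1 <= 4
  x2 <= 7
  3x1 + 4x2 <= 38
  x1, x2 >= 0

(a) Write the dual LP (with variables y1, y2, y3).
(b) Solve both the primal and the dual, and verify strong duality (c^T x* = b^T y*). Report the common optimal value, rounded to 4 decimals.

The standard primal-dual pair for 'max c^T x s.t. A x <= b, x >= 0' is:
  Dual:  min b^T y  s.t.  A^T y >= c,  y >= 0.

So the dual LP is:
  minimize  4y1 + 7y2 + 38y3
  subject to:
    y1 + 3y3 >= 3
    y2 + 4y3 >= 4
    y1, y2, y3 >= 0

Solving the primal: x* = (3.3333, 7).
  primal value c^T x* = 38.
Solving the dual: y* = (0, 0, 1).
  dual value b^T y* = 38.
Strong duality: c^T x* = b^T y*. Confirmed.

38


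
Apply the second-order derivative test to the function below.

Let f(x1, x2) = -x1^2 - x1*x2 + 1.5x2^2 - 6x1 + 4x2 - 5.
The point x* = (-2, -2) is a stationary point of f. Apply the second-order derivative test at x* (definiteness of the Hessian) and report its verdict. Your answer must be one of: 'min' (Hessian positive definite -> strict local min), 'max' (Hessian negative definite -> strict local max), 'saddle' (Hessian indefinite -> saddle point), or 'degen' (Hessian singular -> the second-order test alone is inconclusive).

Compute the Hessian H = grad^2 f:
  H = [[-2, -1], [-1, 3]]
Verify stationarity: grad f(x*) = H x* + g = (0, 0).
Eigenvalues of H: -2.1926, 3.1926.
Eigenvalues have mixed signs, so H is indefinite -> x* is a saddle point.

saddle


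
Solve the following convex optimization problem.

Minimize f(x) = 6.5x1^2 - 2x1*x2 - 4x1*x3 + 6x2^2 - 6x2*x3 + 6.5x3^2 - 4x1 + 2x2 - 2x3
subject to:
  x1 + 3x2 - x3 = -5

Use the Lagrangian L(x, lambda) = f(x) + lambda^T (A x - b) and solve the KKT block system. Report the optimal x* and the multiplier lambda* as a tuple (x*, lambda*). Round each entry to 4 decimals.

Form the Lagrangian:
  L(x, lambda) = (1/2) x^T Q x + c^T x + lambda^T (A x - b)
Stationarity (grad_x L = 0): Q x + c + A^T lambda = 0.
Primal feasibility: A x = b.

This gives the KKT block system:
  [ Q   A^T ] [ x     ]   [-c ]
  [ A    0  ] [ lambda ] = [ b ]

Solving the linear system:
  x*      = (-0.4326, -1.6428, -0.361)
  lambda* = (4.8941)
  f(x*)   = 11.8187

x* = (-0.4326, -1.6428, -0.361), lambda* = (4.8941)


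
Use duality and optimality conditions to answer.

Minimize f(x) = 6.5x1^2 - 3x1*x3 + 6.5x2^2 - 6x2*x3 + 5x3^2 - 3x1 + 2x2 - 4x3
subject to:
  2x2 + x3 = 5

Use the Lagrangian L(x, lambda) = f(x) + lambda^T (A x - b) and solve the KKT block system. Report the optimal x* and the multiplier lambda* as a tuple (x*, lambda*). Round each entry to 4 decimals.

Form the Lagrangian:
  L(x, lambda) = (1/2) x^T Q x + c^T x + lambda^T (A x - b)
Stationarity (grad_x L = 0): Q x + c + A^T lambda = 0.
Primal feasibility: A x = b.

This gives the KKT block system:
  [ Q   A^T ] [ x     ]   [-c ]
  [ A    0  ] [ lambda ] = [ b ]

Solving the linear system:
  x*      = (0.6902, 1.5047, 1.9907)
  lambda* = (-4.8083)
  f(x*)   = 8.5088

x* = (0.6902, 1.5047, 1.9907), lambda* = (-4.8083)


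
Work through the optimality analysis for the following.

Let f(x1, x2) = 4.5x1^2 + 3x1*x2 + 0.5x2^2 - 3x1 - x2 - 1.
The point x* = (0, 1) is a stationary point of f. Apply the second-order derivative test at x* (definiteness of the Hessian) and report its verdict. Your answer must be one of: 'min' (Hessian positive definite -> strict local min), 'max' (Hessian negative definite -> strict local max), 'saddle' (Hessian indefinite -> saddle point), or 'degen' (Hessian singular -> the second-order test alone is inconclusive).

Compute the Hessian H = grad^2 f:
  H = [[9, 3], [3, 1]]
Verify stationarity: grad f(x*) = H x* + g = (0, 0).
Eigenvalues of H: 0, 10.
H has a zero eigenvalue (singular; positive semidefinite but not definite), so H is neither positive definite, negative definite, nor indefinite. The second-order test alone is inconclusive -> degen.
(Indeed, f is constant along the null direction of H through x*, so x* is not a strict local extremum.)

degen


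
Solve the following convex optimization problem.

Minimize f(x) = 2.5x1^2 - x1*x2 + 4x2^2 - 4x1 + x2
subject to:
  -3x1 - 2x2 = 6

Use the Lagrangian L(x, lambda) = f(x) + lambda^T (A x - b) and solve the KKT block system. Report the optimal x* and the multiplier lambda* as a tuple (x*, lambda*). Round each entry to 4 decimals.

Form the Lagrangian:
  L(x, lambda) = (1/2) x^T Q x + c^T x + lambda^T (A x - b)
Stationarity (grad_x L = 0): Q x + c + A^T lambda = 0.
Primal feasibility: A x = b.

This gives the KKT block system:
  [ Q   A^T ] [ x     ]   [-c ]
  [ A    0  ] [ lambda ] = [ b ]

Solving the linear system:
  x*      = (-1.2885, -1.0673)
  lambda* = (-3.125)
  f(x*)   = 11.4183

x* = (-1.2885, -1.0673), lambda* = (-3.125)


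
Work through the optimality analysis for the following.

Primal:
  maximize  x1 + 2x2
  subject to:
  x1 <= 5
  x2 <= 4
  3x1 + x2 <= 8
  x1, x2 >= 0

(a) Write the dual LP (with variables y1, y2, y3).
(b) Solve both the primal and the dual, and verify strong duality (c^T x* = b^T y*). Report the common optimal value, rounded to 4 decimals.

The standard primal-dual pair for 'max c^T x s.t. A x <= b, x >= 0' is:
  Dual:  min b^T y  s.t.  A^T y >= c,  y >= 0.

So the dual LP is:
  minimize  5y1 + 4y2 + 8y3
  subject to:
    y1 + 3y3 >= 1
    y2 + y3 >= 2
    y1, y2, y3 >= 0

Solving the primal: x* = (1.3333, 4).
  primal value c^T x* = 9.3333.
Solving the dual: y* = (0, 1.6667, 0.3333).
  dual value b^T y* = 9.3333.
Strong duality: c^T x* = b^T y*. Confirmed.

9.3333


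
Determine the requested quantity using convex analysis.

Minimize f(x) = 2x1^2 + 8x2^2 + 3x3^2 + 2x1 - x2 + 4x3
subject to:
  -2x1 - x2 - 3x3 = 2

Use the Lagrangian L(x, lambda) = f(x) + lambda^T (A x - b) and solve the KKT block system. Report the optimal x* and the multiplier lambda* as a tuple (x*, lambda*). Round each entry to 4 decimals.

Form the Lagrangian:
  L(x, lambda) = (1/2) x^T Q x + c^T x + lambda^T (A x - b)
Stationarity (grad_x L = 0): Q x + c + A^T lambda = 0.
Primal feasibility: A x = b.

This gives the KKT block system:
  [ Q   A^T ] [ x     ]   [-c ]
  [ A    0  ] [ lambda ] = [ b ]

Solving the linear system:
  x*      = (-0.3171, 0.0854, -0.4837)
  lambda* = (0.3659)
  f(x*)   = -1.6931

x* = (-0.3171, 0.0854, -0.4837), lambda* = (0.3659)


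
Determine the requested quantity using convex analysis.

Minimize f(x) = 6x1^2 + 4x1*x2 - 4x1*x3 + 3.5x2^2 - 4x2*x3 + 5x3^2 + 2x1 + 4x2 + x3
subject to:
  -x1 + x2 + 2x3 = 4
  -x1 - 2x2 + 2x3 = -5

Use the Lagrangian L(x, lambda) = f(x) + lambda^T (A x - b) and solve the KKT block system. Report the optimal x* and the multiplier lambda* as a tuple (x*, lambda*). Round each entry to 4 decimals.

Form the Lagrangian:
  L(x, lambda) = (1/2) x^T Q x + c^T x + lambda^T (A x - b)
Stationarity (grad_x L = 0): Q x + c + A^T lambda = 0.
Primal feasibility: A x = b.

This gives the KKT block system:
  [ Q   A^T ] [ x     ]   [-c ]
  [ A    0  ] [ lambda ] = [ b ]

Solving the linear system:
  x*      = (-0.8571, 3, 0.0714)
  lambda* = (-4.8095, 8.2381)
  f(x*)   = 35.3929

x* = (-0.8571, 3, 0.0714), lambda* = (-4.8095, 8.2381)


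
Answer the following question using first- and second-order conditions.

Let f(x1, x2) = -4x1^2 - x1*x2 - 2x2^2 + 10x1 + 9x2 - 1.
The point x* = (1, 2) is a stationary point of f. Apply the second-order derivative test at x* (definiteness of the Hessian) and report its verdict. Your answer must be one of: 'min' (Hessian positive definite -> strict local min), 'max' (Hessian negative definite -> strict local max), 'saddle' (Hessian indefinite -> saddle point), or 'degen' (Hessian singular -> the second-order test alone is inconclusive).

Compute the Hessian H = grad^2 f:
  H = [[-8, -1], [-1, -4]]
Verify stationarity: grad f(x*) = H x* + g = (0, 0).
Eigenvalues of H: -8.2361, -3.7639.
Both eigenvalues < 0, so H is negative definite -> x* is a strict local max.

max


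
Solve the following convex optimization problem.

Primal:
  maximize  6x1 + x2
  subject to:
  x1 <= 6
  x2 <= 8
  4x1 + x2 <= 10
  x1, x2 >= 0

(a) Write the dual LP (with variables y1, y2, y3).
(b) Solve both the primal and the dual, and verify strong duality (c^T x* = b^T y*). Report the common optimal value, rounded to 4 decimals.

The standard primal-dual pair for 'max c^T x s.t. A x <= b, x >= 0' is:
  Dual:  min b^T y  s.t.  A^T y >= c,  y >= 0.

So the dual LP is:
  minimize  6y1 + 8y2 + 10y3
  subject to:
    y1 + 4y3 >= 6
    y2 + y3 >= 1
    y1, y2, y3 >= 0

Solving the primal: x* = (2.5, 0).
  primal value c^T x* = 15.
Solving the dual: y* = (0, 0, 1.5).
  dual value b^T y* = 15.
Strong duality: c^T x* = b^T y*. Confirmed.

15


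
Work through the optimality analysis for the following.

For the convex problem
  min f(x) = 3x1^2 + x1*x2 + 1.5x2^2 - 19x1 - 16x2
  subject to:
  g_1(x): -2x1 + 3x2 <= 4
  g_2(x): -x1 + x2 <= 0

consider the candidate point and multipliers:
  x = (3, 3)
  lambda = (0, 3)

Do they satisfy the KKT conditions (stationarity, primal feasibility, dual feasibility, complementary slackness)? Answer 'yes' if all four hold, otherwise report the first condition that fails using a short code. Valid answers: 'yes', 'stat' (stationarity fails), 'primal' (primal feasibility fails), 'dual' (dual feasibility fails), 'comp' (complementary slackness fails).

Gradient of f: grad f(x) = Q x + c = (2, -4)
Constraint values g_i(x) = a_i^T x - b_i:
  g_1((3, 3)) = -1
  g_2((3, 3)) = 0
Stationarity residual: grad f(x) + sum_i lambda_i a_i = (-1, -1)
  -> stationarity FAILS
Primal feasibility (all g_i <= 0): OK
Dual feasibility (all lambda_i >= 0): OK
Complementary slackness (lambda_i * g_i(x) = 0 for all i): OK

Verdict: the first failing condition is stationarity -> stat.

stat


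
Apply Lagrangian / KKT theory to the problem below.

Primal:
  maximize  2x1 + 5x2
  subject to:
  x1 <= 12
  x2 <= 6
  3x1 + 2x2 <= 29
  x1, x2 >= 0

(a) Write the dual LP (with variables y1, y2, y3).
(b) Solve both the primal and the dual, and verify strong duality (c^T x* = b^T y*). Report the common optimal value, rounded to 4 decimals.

The standard primal-dual pair for 'max c^T x s.t. A x <= b, x >= 0' is:
  Dual:  min b^T y  s.t.  A^T y >= c,  y >= 0.

So the dual LP is:
  minimize  12y1 + 6y2 + 29y3
  subject to:
    y1 + 3y3 >= 2
    y2 + 2y3 >= 5
    y1, y2, y3 >= 0

Solving the primal: x* = (5.6667, 6).
  primal value c^T x* = 41.3333.
Solving the dual: y* = (0, 3.6667, 0.6667).
  dual value b^T y* = 41.3333.
Strong duality: c^T x* = b^T y*. Confirmed.

41.3333


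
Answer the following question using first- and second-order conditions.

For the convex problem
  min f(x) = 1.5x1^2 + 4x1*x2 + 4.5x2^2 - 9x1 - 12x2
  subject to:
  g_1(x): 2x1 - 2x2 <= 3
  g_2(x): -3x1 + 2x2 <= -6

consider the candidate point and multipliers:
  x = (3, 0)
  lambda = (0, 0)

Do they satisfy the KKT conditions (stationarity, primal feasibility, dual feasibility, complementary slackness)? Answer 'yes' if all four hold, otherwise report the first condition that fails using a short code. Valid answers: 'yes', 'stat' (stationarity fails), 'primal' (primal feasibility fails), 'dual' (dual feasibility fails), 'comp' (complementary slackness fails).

Gradient of f: grad f(x) = Q x + c = (0, 0)
Constraint values g_i(x) = a_i^T x - b_i:
  g_1((3, 0)) = 3
  g_2((3, 0)) = -3
Stationarity residual: grad f(x) + sum_i lambda_i a_i = (0, 0)
  -> stationarity OK
Primal feasibility (all g_i <= 0): FAILS
Dual feasibility (all lambda_i >= 0): OK
Complementary slackness (lambda_i * g_i(x) = 0 for all i): OK

Verdict: the first failing condition is primal_feasibility -> primal.

primal


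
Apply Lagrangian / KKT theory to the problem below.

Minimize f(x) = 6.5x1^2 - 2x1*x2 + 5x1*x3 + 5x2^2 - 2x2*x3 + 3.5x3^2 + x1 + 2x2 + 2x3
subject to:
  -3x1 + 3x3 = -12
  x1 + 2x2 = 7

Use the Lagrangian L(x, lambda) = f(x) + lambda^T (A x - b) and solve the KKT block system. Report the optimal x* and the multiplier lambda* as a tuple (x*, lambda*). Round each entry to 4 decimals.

Form the Lagrangian:
  L(x, lambda) = (1/2) x^T Q x + c^T x + lambda^T (A x - b)
Stationarity (grad_x L = 0): Q x + c + A^T lambda = 0.
Primal feasibility: A x = b.

This gives the KKT block system:
  [ Q   A^T ] [ x     ]   [-c ]
  [ A    0  ] [ lambda ] = [ b ]

Solving the linear system:
  x*      = (2.2329, 2.3836, -1.7671)
  lambda* = (1.3242, -12.4521)
  f(x*)   = 53.2603

x* = (2.2329, 2.3836, -1.7671), lambda* = (1.3242, -12.4521)


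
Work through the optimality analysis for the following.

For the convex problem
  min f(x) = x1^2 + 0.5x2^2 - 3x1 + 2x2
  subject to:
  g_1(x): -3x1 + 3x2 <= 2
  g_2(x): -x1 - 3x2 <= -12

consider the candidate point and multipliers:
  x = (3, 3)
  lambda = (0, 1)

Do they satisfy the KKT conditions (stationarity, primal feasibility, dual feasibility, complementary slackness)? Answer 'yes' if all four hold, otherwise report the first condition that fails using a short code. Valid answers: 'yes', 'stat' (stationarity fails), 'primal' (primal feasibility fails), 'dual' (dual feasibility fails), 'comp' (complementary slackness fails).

Gradient of f: grad f(x) = Q x + c = (3, 5)
Constraint values g_i(x) = a_i^T x - b_i:
  g_1((3, 3)) = -2
  g_2((3, 3)) = 0
Stationarity residual: grad f(x) + sum_i lambda_i a_i = (2, 2)
  -> stationarity FAILS
Primal feasibility (all g_i <= 0): OK
Dual feasibility (all lambda_i >= 0): OK
Complementary slackness (lambda_i * g_i(x) = 0 for all i): OK

Verdict: the first failing condition is stationarity -> stat.

stat


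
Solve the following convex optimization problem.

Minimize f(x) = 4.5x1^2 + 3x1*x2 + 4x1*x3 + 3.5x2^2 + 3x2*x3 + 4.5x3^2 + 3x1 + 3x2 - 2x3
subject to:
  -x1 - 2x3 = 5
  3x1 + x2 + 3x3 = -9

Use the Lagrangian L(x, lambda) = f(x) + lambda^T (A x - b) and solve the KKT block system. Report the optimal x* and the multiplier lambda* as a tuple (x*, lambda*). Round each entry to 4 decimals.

Form the Lagrangian:
  L(x, lambda) = (1/2) x^T Q x + c^T x + lambda^T (A x - b)
Stationarity (grad_x L = 0): Q x + c + A^T lambda = 0.
Primal feasibility: A x = b.

This gives the KKT block system:
  [ Q   A^T ] [ x     ]   [-c ]
  [ A    0  ] [ lambda ] = [ b ]

Solving the linear system:
  x*      = (-1.3784, 0.5676, -1.8108)
  lambda* = (-7.1622, 2.5946)
  f(x*)   = 30.1757

x* = (-1.3784, 0.5676, -1.8108), lambda* = (-7.1622, 2.5946)


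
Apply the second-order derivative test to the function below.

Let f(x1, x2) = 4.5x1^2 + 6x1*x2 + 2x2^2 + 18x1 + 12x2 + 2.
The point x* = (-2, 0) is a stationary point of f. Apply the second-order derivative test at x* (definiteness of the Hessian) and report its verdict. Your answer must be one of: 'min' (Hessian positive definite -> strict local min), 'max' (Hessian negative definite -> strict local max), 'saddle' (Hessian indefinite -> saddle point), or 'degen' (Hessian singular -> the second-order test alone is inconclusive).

Compute the Hessian H = grad^2 f:
  H = [[9, 6], [6, 4]]
Verify stationarity: grad f(x*) = H x* + g = (0, 0).
Eigenvalues of H: 0, 13.
H has a zero eigenvalue (singular; positive semidefinite but not definite), so H is neither positive definite, negative definite, nor indefinite. The second-order test alone is inconclusive -> degen.
(Indeed, f is constant along the null direction of H through x*, so x* is not a strict local extremum.)

degen
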